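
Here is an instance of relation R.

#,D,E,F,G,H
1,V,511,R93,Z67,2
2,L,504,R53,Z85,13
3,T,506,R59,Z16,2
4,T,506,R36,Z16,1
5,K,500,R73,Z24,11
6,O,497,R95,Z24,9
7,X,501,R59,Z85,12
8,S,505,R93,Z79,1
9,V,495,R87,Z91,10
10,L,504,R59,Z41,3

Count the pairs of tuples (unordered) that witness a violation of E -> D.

0

E=504: all 2 rows agree on D — 0 pairs.
E=506: all 2 rows agree on D — 0 pairs.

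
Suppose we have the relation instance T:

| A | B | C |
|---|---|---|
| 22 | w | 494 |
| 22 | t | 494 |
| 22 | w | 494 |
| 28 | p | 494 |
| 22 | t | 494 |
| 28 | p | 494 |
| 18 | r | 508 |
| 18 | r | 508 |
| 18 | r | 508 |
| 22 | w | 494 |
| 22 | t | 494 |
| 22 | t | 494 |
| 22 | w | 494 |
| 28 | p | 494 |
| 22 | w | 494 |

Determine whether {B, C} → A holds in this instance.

(B=w, C=494): 5 rows → A = 22, 22, 22, 22, 22 ✓
(B=t, C=494): 4 rows → A = 22, 22, 22, 22 ✓
(B=p, C=494): 3 rows → A = 28, 28, 28 ✓
(B=r, C=508): 3 rows → A = 18, 18, 18 ✓
Every {B, C} value is associated with a single A value, so {B, C} → A holds.

Yes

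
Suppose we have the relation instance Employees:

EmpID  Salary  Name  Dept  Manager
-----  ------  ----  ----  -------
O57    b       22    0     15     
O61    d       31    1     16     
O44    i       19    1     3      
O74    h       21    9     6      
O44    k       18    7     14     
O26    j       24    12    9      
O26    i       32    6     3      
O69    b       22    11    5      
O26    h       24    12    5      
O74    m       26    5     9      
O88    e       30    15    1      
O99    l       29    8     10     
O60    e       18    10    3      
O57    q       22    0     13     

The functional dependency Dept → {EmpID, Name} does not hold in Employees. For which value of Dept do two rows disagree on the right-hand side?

1

Dept=0: 2 rows → {EmpID,Name} = (O57, 22), (O57, 22) ✓
Dept=1: 2 rows → {EmpID,Name} takes values {(O61, 31), (O44, 19)} — violation
Dept=9: 1 row → {EmpID,Name} = (O74, 21) ✓
Dept=7: 1 row → {EmpID,Name} = (O44, 18) ✓
Dept=12: 2 rows → {EmpID,Name} = (O26, 24), (O26, 24) ✓
Dept=6: 1 row → {EmpID,Name} = (O26, 32) ✓
Dept=11: 1 row → {EmpID,Name} = (O69, 22) ✓
Dept=5: 1 row → {EmpID,Name} = (O74, 26) ✓
Dept=15: 1 row → {EmpID,Name} = (O88, 30) ✓
Dept=8: 1 row → {EmpID,Name} = (O99, 29) ✓
Dept=10: 1 row → {EmpID,Name} = (O60, 18) ✓
The only Dept value with inconsistent RHS is Dept=1.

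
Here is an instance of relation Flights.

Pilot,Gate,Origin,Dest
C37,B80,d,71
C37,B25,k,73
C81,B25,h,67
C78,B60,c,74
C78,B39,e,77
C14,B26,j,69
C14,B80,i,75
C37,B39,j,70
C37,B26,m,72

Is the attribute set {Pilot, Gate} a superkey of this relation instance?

Yes

All 9 rows have distinct {Pilot, Gate} values, so {Pilot, Gate} → (all attributes) holds and {Pilot, Gate} is a superkey.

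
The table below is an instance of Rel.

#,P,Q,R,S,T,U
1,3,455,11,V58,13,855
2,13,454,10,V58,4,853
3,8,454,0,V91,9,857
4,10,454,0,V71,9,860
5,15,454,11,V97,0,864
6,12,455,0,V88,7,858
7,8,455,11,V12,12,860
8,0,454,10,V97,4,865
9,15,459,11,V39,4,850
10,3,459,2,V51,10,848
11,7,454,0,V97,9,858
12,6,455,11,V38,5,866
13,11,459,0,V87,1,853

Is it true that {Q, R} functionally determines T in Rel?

(Q=455, R=11): rows 1, 7, 12 → T takes values {13, 12, 5} — violation
(Q=454, R=10): rows 2, 8 → T = 4, 4 ✓
(Q=454, R=0): rows 3, 4, 11 → T = 9, 9, 9 ✓
(Q=454, R=11): row 5 → T = 0 ✓
(Q=455, R=0): row 6 → T = 7 ✓
(Q=459, R=11): row 9 → T = 4 ✓
(Q=459, R=2): row 10 → T = 10 ✓
(Q=459, R=0): row 13 → T = 1 ✓
Two rows agree on {Q, R} but differ on T, so {Q, R} -> T does not hold.

No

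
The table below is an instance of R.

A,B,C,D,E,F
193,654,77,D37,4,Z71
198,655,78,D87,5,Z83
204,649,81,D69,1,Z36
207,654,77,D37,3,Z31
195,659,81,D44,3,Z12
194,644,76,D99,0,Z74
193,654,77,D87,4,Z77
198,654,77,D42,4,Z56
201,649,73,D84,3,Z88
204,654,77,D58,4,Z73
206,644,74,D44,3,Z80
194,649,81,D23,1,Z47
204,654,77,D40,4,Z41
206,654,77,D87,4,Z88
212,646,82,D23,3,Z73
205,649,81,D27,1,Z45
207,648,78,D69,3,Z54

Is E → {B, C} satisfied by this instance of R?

No

E=4: 6 rows → {B,C} = (654, 77), (654, 77), (654, 77), (654, 77), (654, 77), (654, 77) ✓
E=5: 1 row → {B,C} = (655, 78) ✓
E=1: 3 rows → {B,C} = (649, 81), (649, 81), (649, 81) ✓
E=3: 6 rows → {B,C} takes values {(654, 77), (659, 81), (649, 73), (644, 74), (646, 82), (648, 78)} — violation
E=0: 1 row → {B,C} = (644, 76) ✓
Two rows agree on E but differ on {B, C}, so E → {B, C} does not hold.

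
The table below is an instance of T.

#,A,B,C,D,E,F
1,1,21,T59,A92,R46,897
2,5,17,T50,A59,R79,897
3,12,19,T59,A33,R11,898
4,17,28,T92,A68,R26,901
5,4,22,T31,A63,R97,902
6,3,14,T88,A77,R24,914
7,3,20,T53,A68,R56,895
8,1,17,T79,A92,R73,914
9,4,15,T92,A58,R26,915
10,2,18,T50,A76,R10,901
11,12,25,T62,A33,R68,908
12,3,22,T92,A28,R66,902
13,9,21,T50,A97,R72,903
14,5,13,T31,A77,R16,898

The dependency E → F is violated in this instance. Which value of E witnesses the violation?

R26

E=R46: row 1 → F = 897 ✓
E=R79: row 2 → F = 897 ✓
E=R11: row 3 → F = 898 ✓
E=R26: rows 4, 9 → F takes values {901, 915} — violation
E=R97: row 5 → F = 902 ✓
E=R24: row 6 → F = 914 ✓
E=R56: row 7 → F = 895 ✓
E=R73: row 8 → F = 914 ✓
E=R10: row 10 → F = 901 ✓
E=R68: row 11 → F = 908 ✓
E=R66: row 12 → F = 902 ✓
E=R72: row 13 → F = 903 ✓
E=R16: row 14 → F = 898 ✓
The only E value with inconsistent F is E=R26.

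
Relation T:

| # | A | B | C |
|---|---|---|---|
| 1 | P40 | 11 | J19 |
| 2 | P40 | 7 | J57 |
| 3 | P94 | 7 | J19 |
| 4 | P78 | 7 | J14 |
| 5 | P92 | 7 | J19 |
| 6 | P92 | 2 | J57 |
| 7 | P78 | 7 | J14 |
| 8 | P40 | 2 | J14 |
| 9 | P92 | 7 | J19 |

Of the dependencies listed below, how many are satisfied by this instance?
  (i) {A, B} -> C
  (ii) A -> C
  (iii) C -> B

(i) {A, B} -> C: every LHS value maps to a single RHS value — holds.
(ii) A -> C: A=P40: rows 1, 2, 8 → C takes values {J19, J57, J14} — violation; A=P92: rows 5, 6, 9 → C takes values {J19, J57} — violation — fails.
(iii) C -> B: C=J19: rows 1, 3, 5, 9 → B takes values {11, 7} — violation; C=J57: rows 2, 6 → B takes values {7, 2} — violation; C=J14: rows 4, 7, 8 → B takes values {7, 2} — violation — fails.
1 of the 3 dependencies holds.

1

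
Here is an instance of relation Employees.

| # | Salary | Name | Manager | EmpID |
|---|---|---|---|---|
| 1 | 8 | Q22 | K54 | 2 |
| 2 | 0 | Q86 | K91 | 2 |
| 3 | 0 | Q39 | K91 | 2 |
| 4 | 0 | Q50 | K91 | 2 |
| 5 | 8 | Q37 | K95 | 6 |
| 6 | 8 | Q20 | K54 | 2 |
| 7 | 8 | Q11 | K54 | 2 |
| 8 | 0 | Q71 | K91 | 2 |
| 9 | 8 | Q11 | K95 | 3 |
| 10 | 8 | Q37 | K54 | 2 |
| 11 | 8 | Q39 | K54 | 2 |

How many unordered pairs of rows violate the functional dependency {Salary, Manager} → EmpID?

(Salary=8, Manager=K54): all 5 rows agree on EmpID — 0 pairs.
(Salary=0, Manager=K91): all 4 rows agree on EmpID — 0 pairs.
(Salary=8, Manager=K95): violating pairs (5,9) — 1 pair.

1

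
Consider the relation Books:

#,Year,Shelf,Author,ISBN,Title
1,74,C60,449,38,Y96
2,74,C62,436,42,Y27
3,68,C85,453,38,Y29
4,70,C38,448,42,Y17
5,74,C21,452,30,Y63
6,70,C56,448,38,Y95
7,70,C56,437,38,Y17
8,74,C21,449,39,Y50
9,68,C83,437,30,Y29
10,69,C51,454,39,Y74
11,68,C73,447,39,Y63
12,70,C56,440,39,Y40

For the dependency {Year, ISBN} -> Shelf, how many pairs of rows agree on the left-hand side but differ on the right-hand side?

(Year=70, ISBN=38): all 2 rows agree on Shelf — 0 pairs.

0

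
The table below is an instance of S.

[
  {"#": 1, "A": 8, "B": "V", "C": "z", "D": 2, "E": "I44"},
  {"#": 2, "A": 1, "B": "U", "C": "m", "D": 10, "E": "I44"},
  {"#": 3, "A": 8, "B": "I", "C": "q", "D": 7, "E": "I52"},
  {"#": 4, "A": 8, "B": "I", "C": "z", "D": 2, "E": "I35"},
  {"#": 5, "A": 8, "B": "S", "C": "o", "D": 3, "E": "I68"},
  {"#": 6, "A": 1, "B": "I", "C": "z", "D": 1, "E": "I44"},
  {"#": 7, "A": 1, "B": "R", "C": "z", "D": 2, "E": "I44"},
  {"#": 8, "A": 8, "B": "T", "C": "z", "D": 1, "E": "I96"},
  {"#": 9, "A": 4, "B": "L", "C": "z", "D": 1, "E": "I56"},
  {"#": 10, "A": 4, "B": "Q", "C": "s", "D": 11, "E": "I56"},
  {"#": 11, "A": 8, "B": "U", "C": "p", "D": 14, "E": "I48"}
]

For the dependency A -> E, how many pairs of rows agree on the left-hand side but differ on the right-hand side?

15

A=8: violating pairs (1,3), (1,4), (1,5), (1,8), (1,11), (3,4), (3,5), (3,8), (3,11), (4,5), (4,8), (4,11), (5,8), (5,11), (8,11) — 15 pairs.
A=1: all 3 rows agree on E — 0 pairs.
A=4: all 2 rows agree on E — 0 pairs.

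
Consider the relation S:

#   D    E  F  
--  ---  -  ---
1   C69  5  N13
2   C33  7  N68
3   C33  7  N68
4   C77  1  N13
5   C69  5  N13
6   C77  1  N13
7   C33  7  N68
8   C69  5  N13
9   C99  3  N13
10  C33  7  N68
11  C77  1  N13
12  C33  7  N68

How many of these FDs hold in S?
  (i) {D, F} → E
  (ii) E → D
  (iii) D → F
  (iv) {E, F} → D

4

(i) {D, F} → E: every LHS value maps to a single RHS value — holds.
(ii) E → D: every LHS value maps to a single RHS value — holds.
(iii) D → F: every LHS value maps to a single RHS value — holds.
(iv) {E, F} → D: every LHS value maps to a single RHS value — holds.
4 of the 4 dependencies hold.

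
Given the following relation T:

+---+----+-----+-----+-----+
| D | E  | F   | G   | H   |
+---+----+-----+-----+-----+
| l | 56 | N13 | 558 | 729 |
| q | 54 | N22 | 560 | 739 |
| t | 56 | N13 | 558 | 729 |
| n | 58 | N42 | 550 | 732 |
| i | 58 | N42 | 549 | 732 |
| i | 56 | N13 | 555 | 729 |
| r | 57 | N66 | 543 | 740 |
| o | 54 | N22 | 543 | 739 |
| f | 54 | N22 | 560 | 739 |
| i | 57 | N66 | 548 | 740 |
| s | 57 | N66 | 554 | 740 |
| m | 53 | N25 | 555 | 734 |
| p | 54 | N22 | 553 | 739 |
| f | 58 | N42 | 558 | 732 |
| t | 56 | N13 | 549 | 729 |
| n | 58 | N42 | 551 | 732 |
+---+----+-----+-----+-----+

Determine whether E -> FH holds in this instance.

E=56: 4 rows → {F,H} = (N13, 729), (N13, 729), (N13, 729), (N13, 729) ✓
E=54: 4 rows → {F,H} = (N22, 739), (N22, 739), (N22, 739), (N22, 739) ✓
E=58: 4 rows → {F,H} = (N42, 732), (N42, 732), (N42, 732), (N42, 732) ✓
E=57: 3 rows → {F,H} = (N66, 740), (N66, 740), (N66, 740) ✓
E=53: 1 row → {F,H} = (N25, 734) ✓
Every E value is associated with a single FH value, so E -> FH holds.

Yes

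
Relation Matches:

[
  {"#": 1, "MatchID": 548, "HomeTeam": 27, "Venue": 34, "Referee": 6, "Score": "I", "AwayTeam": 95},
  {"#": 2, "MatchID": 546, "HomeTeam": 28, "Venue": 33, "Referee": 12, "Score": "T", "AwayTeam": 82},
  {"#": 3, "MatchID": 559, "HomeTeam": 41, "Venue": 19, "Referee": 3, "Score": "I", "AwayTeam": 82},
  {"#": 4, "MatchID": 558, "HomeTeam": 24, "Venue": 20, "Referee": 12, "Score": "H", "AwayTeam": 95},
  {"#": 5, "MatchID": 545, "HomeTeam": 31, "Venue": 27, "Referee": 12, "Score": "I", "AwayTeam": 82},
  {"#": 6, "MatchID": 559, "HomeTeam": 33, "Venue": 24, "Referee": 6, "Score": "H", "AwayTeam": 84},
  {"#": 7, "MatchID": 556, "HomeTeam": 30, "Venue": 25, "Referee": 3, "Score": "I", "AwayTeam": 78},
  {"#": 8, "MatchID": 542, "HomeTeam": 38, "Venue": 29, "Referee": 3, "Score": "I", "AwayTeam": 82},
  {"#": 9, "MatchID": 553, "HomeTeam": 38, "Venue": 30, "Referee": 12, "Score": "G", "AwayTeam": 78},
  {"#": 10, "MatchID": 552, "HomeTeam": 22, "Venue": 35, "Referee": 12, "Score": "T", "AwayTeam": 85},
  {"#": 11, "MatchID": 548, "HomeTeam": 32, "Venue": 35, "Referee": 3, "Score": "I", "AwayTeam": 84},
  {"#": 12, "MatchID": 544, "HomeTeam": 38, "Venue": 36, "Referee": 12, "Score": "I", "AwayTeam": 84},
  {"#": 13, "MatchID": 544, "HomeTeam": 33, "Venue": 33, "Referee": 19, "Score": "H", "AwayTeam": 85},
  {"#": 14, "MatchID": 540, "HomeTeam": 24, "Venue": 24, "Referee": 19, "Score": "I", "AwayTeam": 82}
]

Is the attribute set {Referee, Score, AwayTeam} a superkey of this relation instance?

No

Rows 3 and 8 have the same {Referee, Score, AwayTeam} value (Referee=3, Score=I, AwayTeam=82) but are distinct tuples, so {Referee, Score, AwayTeam} does not determine every attribute — not a superkey.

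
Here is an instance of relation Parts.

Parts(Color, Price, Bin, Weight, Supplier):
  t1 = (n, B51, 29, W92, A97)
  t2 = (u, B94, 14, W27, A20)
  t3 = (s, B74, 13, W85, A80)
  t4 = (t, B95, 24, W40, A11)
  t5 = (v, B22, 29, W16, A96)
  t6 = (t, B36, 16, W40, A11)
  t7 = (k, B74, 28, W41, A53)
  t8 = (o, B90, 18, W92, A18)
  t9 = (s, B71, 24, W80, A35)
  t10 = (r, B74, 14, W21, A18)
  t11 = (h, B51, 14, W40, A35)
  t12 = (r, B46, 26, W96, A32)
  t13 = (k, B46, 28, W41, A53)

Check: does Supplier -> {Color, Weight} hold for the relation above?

Supplier=A97: row 1 → {Color,Weight} = (n, W92) ✓
Supplier=A20: row 2 → {Color,Weight} = (u, W27) ✓
Supplier=A80: row 3 → {Color,Weight} = (s, W85) ✓
Supplier=A11: rows 4, 6 → {Color,Weight} = (t, W40), (t, W40) ✓
Supplier=A96: row 5 → {Color,Weight} = (v, W16) ✓
Supplier=A53: rows 7, 13 → {Color,Weight} = (k, W41), (k, W41) ✓
Supplier=A18: rows 8, 10 → {Color,Weight} takes values {(o, W92), (r, W21)} — violation
Supplier=A35: rows 9, 11 → {Color,Weight} takes values {(s, W80), (h, W40)} — violation
Supplier=A32: row 12 → {Color,Weight} = (r, W96) ✓
Two rows agree on Supplier but differ on {Color, Weight}, so Supplier -> {Color, Weight} does not hold.

No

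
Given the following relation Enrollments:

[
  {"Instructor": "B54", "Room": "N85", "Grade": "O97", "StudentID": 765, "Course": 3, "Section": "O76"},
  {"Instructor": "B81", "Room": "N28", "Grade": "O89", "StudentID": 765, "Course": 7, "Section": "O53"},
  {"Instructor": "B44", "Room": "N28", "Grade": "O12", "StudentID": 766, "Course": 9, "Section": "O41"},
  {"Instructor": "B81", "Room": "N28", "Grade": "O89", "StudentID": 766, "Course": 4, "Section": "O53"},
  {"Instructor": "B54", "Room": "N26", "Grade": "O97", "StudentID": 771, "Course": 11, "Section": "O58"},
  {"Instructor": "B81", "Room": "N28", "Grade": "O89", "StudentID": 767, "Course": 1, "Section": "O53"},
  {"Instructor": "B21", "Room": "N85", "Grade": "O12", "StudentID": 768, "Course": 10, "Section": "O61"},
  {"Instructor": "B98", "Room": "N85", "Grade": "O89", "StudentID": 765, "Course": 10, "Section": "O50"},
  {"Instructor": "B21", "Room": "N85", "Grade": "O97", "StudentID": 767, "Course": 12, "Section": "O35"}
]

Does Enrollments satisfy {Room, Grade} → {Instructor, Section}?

(Room=N85, Grade=O97): 2 rows → {Instructor,Section} takes values {(B54, O76), (B21, O35)} — violation
(Room=N28, Grade=O89): 3 rows → {Instructor,Section} = (B81, O53), (B81, O53), (B81, O53) ✓
(Room=N28, Grade=O12): 1 row → {Instructor,Section} = (B44, O41) ✓
(Room=N26, Grade=O97): 1 row → {Instructor,Section} = (B54, O58) ✓
(Room=N85, Grade=O12): 1 row → {Instructor,Section} = (B21, O61) ✓
(Room=N85, Grade=O89): 1 row → {Instructor,Section} = (B98, O50) ✓
Two rows agree on {Room, Grade} but differ on {Instructor, Section}, so {Room, Grade} → {Instructor, Section} does not hold.

No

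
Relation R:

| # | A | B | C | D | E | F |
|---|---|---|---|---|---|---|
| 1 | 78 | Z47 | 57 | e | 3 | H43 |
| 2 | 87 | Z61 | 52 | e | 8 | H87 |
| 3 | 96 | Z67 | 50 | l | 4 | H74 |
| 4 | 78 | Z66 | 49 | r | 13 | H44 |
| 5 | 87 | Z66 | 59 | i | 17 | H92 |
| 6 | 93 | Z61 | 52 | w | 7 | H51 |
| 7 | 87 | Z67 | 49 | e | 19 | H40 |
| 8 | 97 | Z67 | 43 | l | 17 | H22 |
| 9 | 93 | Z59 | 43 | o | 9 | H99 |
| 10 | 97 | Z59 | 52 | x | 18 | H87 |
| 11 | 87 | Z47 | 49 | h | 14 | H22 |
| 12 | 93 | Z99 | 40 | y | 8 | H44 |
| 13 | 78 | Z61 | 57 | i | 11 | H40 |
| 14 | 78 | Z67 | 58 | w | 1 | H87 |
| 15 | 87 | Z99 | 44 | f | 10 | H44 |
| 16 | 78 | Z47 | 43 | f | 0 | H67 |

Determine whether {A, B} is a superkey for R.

No

Rows 1 and 16 have the same {A, B} value (A=78, B=Z47) but are distinct tuples, so {A, B} does not determine every attribute — not a superkey.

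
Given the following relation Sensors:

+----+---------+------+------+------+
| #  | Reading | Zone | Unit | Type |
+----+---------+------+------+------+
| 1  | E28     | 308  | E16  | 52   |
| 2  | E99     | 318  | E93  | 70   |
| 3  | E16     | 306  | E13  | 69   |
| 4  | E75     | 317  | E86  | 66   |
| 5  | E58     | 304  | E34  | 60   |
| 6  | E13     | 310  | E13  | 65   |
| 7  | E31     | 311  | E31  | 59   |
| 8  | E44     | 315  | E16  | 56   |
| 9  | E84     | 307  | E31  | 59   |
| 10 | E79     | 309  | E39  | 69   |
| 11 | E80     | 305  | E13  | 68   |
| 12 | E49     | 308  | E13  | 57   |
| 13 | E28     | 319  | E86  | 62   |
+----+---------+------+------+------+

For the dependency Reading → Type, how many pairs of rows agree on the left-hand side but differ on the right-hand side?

Reading=E28: violating pairs (1,13) — 1 pair.

1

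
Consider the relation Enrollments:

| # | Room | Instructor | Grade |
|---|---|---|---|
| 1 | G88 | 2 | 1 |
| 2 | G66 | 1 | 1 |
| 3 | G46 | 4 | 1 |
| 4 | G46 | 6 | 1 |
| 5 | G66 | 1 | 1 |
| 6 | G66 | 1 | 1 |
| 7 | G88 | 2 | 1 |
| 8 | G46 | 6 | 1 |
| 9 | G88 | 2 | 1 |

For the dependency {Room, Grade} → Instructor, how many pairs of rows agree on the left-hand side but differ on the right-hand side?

(Room=G88, Grade=1): all 3 rows agree on Instructor — 0 pairs.
(Room=G66, Grade=1): all 3 rows agree on Instructor — 0 pairs.
(Room=G46, Grade=1): violating pairs (3,4), (3,8) — 2 pairs.

2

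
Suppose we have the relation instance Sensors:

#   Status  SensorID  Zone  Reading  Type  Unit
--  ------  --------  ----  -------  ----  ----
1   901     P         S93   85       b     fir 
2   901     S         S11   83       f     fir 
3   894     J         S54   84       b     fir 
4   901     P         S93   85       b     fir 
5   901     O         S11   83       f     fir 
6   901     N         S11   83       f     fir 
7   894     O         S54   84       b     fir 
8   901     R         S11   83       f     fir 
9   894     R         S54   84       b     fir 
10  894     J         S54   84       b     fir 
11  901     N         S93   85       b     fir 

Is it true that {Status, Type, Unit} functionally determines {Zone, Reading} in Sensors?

Yes

(Status=901, Type=b, Unit=fir): rows 1, 4, 11 → {Zone,Reading} = (S93, 85), (S93, 85), (S93, 85) ✓
(Status=901, Type=f, Unit=fir): rows 2, 5, 6, 8 → {Zone,Reading} = (S11, 83), (S11, 83), (S11, 83), (S11, 83) ✓
(Status=894, Type=b, Unit=fir): rows 3, 7, 9, 10 → {Zone,Reading} = (S54, 84), (S54, 84), (S54, 84), (S54, 84) ✓
Every {Status, Type, Unit} value is associated with a single {Zone, Reading} value, so {Status, Type, Unit} -> {Zone, Reading} holds.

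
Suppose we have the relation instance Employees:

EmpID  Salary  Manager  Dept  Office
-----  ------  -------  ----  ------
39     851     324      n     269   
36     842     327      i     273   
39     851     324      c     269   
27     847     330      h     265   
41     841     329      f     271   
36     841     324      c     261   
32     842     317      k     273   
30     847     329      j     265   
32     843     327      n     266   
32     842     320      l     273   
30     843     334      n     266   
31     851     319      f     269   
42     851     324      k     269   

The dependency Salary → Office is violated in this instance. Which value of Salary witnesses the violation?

841

Salary=851: 4 rows → Office = 269, 269, 269, 269 ✓
Salary=842: 3 rows → Office = 273, 273, 273 ✓
Salary=847: 2 rows → Office = 265, 265 ✓
Salary=841: 2 rows → Office takes values {271, 261} — violation
Salary=843: 2 rows → Office = 266, 266 ✓
The only Salary value with inconsistent Office is Salary=841.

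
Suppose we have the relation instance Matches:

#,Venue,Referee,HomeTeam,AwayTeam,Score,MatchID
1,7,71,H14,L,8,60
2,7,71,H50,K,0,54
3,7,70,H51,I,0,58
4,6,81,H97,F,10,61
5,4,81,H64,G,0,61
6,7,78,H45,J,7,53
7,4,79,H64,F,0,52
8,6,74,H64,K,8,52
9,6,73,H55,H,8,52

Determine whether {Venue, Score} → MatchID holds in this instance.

No

(Venue=7, Score=8): row 1 → MatchID = 60 ✓
(Venue=7, Score=0): rows 2, 3 → MatchID takes values {54, 58} — violation
(Venue=6, Score=10): row 4 → MatchID = 61 ✓
(Venue=4, Score=0): rows 5, 7 → MatchID takes values {61, 52} — violation
(Venue=7, Score=7): row 6 → MatchID = 53 ✓
(Venue=6, Score=8): rows 8, 9 → MatchID = 52, 52 ✓
Two rows agree on {Venue, Score} but differ on MatchID, so {Venue, Score} → MatchID does not hold.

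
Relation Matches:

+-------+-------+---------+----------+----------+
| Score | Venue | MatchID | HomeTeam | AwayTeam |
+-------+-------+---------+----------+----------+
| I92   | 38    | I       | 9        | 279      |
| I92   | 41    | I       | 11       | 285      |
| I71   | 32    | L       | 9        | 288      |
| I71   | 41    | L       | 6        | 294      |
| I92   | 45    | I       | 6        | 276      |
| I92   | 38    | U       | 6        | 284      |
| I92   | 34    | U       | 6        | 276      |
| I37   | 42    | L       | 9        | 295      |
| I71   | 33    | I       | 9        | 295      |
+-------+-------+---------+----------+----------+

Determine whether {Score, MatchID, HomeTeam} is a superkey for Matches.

Two distinct rows share (Score=I92, MatchID=U, HomeTeam=6), so {Score, MatchID, HomeTeam} does not determine every attribute — not a superkey.

No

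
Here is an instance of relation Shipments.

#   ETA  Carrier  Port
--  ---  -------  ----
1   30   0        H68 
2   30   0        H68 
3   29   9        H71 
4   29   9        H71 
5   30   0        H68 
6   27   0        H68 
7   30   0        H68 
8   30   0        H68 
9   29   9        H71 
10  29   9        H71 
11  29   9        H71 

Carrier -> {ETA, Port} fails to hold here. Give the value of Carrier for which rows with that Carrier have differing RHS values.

Carrier=0: rows 1, 2, 5, 6, 7, 8 → {ETA,Port} takes values {(30, H68), (27, H68)} — violation
Carrier=9: rows 3, 4, 9, 10, 11 → {ETA,Port} = (29, H71), (29, H71), (29, H71), (29, H71), (29, H71) ✓
The only Carrier value with inconsistent RHS is Carrier=0.

0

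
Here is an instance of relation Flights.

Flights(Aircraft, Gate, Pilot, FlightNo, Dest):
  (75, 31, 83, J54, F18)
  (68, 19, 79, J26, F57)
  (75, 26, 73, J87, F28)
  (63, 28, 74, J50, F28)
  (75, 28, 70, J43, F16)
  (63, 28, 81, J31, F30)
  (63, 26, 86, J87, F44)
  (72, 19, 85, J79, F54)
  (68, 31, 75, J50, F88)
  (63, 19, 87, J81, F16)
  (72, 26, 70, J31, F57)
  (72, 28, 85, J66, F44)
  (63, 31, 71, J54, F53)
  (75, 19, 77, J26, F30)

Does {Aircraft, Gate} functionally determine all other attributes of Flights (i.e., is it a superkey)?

Two distinct rows share (Aircraft=63, Gate=28), so {Aircraft, Gate} does not determine every attribute — not a superkey.

No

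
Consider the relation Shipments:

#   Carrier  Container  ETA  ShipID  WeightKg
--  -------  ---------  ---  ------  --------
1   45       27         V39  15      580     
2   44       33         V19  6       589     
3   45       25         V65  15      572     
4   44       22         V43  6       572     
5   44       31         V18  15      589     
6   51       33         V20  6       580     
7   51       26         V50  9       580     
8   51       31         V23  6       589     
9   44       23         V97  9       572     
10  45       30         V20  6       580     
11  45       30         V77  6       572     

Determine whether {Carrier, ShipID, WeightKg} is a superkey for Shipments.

All 11 rows have distinct {Carrier, ShipID, WeightKg} values, so {Carrier, ShipID, WeightKg} → (all attributes) holds and {Carrier, ShipID, WeightKg} is a superkey.

Yes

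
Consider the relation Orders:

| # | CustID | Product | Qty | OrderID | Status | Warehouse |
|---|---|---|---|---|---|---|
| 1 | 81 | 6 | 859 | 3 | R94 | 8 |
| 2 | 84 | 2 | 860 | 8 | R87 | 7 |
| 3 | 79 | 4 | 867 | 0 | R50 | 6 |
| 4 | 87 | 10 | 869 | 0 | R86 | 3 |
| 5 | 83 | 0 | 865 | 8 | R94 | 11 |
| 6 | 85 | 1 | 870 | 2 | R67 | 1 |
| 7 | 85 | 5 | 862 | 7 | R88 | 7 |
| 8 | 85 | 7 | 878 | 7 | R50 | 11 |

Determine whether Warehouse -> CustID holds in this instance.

Warehouse=8: row 1 → CustID = 81 ✓
Warehouse=7: rows 2, 7 → CustID takes values {84, 85} — violation
Warehouse=6: row 3 → CustID = 79 ✓
Warehouse=3: row 4 → CustID = 87 ✓
Warehouse=11: rows 5, 8 → CustID takes values {83, 85} — violation
Warehouse=1: row 6 → CustID = 85 ✓
Two rows agree on Warehouse but differ on CustID, so Warehouse -> CustID does not hold.

No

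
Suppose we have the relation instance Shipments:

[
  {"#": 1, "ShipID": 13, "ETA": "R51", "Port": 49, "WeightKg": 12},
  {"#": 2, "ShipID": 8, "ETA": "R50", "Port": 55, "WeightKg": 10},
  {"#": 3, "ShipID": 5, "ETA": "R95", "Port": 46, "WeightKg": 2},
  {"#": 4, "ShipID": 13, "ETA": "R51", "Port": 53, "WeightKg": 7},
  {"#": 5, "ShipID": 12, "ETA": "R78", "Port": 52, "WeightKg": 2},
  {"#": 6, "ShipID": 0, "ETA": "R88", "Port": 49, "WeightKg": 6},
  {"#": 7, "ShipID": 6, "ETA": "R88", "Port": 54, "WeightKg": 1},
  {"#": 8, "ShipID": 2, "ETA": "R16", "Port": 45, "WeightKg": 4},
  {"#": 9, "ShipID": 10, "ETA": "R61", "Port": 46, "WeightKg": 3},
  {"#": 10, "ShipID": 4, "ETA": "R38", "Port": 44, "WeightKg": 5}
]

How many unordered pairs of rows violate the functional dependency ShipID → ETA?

ShipID=13: all 2 rows agree on ETA — 0 pairs.

0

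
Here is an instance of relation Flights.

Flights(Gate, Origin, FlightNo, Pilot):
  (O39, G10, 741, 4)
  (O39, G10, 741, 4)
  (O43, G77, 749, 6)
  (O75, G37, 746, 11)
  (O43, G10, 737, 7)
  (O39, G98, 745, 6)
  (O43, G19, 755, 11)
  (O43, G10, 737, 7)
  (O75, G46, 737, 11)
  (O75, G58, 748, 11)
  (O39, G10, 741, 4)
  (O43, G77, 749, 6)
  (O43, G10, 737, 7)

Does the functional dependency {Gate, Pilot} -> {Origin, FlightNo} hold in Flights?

No

(Gate=O39, Pilot=4): 3 rows → {Origin,FlightNo} = (G10, 741), (G10, 741), (G10, 741) ✓
(Gate=O43, Pilot=6): 2 rows → {Origin,FlightNo} = (G77, 749), (G77, 749) ✓
(Gate=O75, Pilot=11): 3 rows → {Origin,FlightNo} takes values {(G37, 746), (G46, 737), (G58, 748)} — violation
(Gate=O43, Pilot=7): 3 rows → {Origin,FlightNo} = (G10, 737), (G10, 737), (G10, 737) ✓
(Gate=O39, Pilot=6): 1 row → {Origin,FlightNo} = (G98, 745) ✓
(Gate=O43, Pilot=11): 1 row → {Origin,FlightNo} = (G19, 755) ✓
Two rows agree on {Gate, Pilot} but differ on {Origin, FlightNo}, so {Gate, Pilot} -> {Origin, FlightNo} does not hold.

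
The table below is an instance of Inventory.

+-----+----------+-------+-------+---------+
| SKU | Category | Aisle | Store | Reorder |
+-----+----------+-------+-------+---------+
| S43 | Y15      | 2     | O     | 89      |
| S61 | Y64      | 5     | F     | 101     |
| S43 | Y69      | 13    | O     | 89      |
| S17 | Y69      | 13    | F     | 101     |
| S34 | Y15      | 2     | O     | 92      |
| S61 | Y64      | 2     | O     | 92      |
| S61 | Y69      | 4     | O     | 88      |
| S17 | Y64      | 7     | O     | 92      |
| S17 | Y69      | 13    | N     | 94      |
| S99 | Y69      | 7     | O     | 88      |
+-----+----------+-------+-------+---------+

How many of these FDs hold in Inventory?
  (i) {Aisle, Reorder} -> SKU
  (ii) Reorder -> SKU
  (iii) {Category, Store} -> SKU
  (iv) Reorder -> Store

(i) {Aisle, Reorder} -> SKU: (Aisle=2, Reorder=92): 2 rows → SKU takes values {S34, S61} — violation — fails.
(ii) Reorder -> SKU: Reorder=101: 2 rows → SKU takes values {S61, S17} — violation; Reorder=92: 3 rows → SKU takes values {S34, S61, S17} — violation; Reorder=88: 2 rows → SKU takes values {S61, S99} — violation — fails.
(iii) {Category, Store} -> SKU: (Category=Y15, Store=O): 2 rows → SKU takes values {S43, S34} — violation; (Category=Y69, Store=O): 3 rows → SKU takes values {S43, S61, S99} — violation; (Category=Y64, Store=O): 2 rows → SKU takes values {S61, S17} — violation — fails.
(iv) Reorder -> Store: every LHS value maps to a single RHS value — holds.
1 of the 4 dependencies holds.

1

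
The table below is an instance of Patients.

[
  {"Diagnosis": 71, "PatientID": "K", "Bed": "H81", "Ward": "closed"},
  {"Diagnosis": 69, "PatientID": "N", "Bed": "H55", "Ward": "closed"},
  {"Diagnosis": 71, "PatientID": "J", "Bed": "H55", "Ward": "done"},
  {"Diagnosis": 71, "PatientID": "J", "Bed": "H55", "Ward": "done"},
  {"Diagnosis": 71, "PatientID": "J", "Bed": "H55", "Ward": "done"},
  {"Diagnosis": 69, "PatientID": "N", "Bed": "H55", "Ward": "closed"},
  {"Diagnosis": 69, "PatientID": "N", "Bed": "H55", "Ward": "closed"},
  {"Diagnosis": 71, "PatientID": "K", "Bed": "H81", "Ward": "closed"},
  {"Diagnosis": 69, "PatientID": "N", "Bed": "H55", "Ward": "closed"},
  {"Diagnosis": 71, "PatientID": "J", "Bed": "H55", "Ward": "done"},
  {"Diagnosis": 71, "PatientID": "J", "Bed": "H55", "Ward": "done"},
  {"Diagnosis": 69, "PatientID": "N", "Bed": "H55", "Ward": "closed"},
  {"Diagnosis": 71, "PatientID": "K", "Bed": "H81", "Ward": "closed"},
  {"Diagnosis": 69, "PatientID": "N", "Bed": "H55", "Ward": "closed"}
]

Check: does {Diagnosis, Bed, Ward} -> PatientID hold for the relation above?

Yes

(Diagnosis=71, Bed=H81, Ward=closed): 3 rows → PatientID = K, K, K ✓
(Diagnosis=69, Bed=H55, Ward=closed): 6 rows → PatientID = N, N, N, N, N, N ✓
(Diagnosis=71, Bed=H55, Ward=done): 5 rows → PatientID = J, J, J, J, J ✓
Every {Diagnosis, Bed, Ward} value is associated with a single PatientID value, so {Diagnosis, Bed, Ward} -> PatientID holds.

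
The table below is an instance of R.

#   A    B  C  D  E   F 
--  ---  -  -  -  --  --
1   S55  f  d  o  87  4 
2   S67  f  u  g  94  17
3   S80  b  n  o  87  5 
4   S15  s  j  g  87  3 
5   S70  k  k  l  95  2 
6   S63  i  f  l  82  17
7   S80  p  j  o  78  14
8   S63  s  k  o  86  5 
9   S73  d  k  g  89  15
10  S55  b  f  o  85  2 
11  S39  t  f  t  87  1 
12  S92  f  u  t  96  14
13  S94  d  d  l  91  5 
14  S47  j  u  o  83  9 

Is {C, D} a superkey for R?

Yes

All 14 rows have distinct {C, D} values, so {C, D} → (all attributes) holds and {C, D} is a superkey.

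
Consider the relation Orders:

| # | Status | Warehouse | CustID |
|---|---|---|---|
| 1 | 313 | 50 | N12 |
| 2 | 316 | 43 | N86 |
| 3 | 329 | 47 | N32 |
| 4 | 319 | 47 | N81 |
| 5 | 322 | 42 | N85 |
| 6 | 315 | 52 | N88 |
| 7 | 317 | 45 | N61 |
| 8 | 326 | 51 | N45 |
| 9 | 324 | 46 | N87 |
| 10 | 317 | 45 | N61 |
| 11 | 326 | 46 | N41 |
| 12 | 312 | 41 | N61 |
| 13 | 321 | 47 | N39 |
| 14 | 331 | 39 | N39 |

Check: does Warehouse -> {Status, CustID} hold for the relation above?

No

Warehouse=50: row 1 → {Status,CustID} = (313, N12) ✓
Warehouse=43: row 2 → {Status,CustID} = (316, N86) ✓
Warehouse=47: rows 3, 4, 13 → {Status,CustID} takes values {(329, N32), (319, N81), (321, N39)} — violation
Warehouse=42: row 5 → {Status,CustID} = (322, N85) ✓
Warehouse=52: row 6 → {Status,CustID} = (315, N88) ✓
Warehouse=45: rows 7, 10 → {Status,CustID} = (317, N61), (317, N61) ✓
Warehouse=51: row 8 → {Status,CustID} = (326, N45) ✓
Warehouse=46: rows 9, 11 → {Status,CustID} takes values {(324, N87), (326, N41)} — violation
Warehouse=41: row 12 → {Status,CustID} = (312, N61) ✓
Warehouse=39: row 14 → {Status,CustID} = (331, N39) ✓
Two rows agree on Warehouse but differ on {Status, CustID}, so Warehouse -> {Status, CustID} does not hold.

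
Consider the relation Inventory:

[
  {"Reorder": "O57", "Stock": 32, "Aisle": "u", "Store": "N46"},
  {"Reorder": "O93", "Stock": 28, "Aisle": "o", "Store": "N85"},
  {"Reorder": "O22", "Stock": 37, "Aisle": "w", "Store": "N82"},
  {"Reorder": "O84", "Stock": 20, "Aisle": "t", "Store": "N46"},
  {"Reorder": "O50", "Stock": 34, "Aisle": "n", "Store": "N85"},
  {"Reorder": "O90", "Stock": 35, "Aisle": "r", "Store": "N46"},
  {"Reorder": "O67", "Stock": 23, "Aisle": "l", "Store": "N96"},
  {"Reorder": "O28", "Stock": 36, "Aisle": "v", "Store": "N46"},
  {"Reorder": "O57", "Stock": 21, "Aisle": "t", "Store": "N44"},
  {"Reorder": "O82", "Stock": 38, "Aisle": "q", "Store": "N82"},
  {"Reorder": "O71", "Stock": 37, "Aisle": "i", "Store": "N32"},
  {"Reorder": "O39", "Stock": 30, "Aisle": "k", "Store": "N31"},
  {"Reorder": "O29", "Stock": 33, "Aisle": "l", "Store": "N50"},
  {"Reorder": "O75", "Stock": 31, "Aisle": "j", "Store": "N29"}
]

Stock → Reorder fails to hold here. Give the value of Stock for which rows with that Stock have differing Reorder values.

Stock=32: 1 row → Reorder = O57 ✓
Stock=28: 1 row → Reorder = O93 ✓
Stock=37: 2 rows → Reorder takes values {O22, O71} — violation
Stock=20: 1 row → Reorder = O84 ✓
Stock=34: 1 row → Reorder = O50 ✓
Stock=35: 1 row → Reorder = O90 ✓
Stock=23: 1 row → Reorder = O67 ✓
Stock=36: 1 row → Reorder = O28 ✓
Stock=21: 1 row → Reorder = O57 ✓
Stock=38: 1 row → Reorder = O82 ✓
Stock=30: 1 row → Reorder = O39 ✓
Stock=33: 1 row → Reorder = O29 ✓
Stock=31: 1 row → Reorder = O75 ✓
The only Stock value with inconsistent Reorder is Stock=37.

37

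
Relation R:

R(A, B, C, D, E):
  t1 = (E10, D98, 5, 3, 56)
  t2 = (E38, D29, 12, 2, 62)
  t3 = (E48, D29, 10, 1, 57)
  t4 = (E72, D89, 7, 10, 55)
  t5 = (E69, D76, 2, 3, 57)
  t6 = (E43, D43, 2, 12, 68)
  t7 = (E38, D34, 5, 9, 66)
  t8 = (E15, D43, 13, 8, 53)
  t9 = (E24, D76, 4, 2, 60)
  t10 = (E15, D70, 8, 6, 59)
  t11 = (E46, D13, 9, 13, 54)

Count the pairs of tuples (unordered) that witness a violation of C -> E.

C=5: violating pairs (1,7) — 1 pair.
C=2: violating pairs (5,6) — 1 pair.

2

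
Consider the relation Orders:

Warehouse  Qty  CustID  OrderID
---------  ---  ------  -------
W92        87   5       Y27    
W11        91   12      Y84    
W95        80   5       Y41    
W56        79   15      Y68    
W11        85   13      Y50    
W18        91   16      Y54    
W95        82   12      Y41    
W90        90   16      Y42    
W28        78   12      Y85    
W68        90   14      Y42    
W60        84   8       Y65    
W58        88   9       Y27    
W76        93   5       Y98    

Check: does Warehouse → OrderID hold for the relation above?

No

Warehouse=W92: 1 row → OrderID = Y27 ✓
Warehouse=W11: 2 rows → OrderID takes values {Y84, Y50} — violation
Warehouse=W95: 2 rows → OrderID = Y41, Y41 ✓
Warehouse=W56: 1 row → OrderID = Y68 ✓
Warehouse=W18: 1 row → OrderID = Y54 ✓
Warehouse=W90: 1 row → OrderID = Y42 ✓
Warehouse=W28: 1 row → OrderID = Y85 ✓
Warehouse=W68: 1 row → OrderID = Y42 ✓
Warehouse=W60: 1 row → OrderID = Y65 ✓
Warehouse=W58: 1 row → OrderID = Y27 ✓
Warehouse=W76: 1 row → OrderID = Y98 ✓
Two rows agree on Warehouse but differ on OrderID, so Warehouse → OrderID does not hold.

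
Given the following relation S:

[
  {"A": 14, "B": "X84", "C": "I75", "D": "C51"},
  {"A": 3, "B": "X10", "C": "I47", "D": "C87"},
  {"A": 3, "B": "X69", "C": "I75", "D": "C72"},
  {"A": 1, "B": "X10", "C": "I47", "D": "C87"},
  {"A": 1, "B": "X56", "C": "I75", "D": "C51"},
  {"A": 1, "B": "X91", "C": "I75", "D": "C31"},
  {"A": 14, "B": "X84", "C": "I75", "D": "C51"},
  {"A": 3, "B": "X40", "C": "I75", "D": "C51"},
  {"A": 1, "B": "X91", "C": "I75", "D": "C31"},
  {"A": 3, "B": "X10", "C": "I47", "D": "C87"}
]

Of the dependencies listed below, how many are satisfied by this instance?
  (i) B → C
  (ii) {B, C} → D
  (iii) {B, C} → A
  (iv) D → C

3

(i) B → C: every LHS value maps to a single RHS value — holds.
(ii) {B, C} → D: every LHS value maps to a single RHS value — holds.
(iii) {B, C} → A: (B=X10, C=I47): 3 rows → A takes values {3, 1} — violation — fails.
(iv) D → C: every LHS value maps to a single RHS value — holds.
3 of the 4 dependencies hold.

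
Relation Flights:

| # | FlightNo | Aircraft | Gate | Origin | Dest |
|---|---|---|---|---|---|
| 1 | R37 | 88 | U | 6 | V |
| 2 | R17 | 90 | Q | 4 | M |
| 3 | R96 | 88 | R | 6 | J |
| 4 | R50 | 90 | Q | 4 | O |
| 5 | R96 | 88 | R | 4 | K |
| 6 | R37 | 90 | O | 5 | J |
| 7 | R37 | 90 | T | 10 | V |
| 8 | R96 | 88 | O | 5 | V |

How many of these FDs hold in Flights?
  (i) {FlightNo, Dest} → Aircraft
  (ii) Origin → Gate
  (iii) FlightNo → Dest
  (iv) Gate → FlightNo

(i) {FlightNo, Dest} → Aircraft: (FlightNo=R37, Dest=V): rows 1, 7 → Aircraft takes values {88, 90} — violation — fails.
(ii) Origin → Gate: Origin=6: rows 1, 3 → Gate takes values {U, R} — violation; Origin=4: rows 2, 4, 5 → Gate takes values {Q, R} — violation — fails.
(iii) FlightNo → Dest: FlightNo=R37: rows 1, 6, 7 → Dest takes values {V, J} — violation; FlightNo=R96: rows 3, 5, 8 → Dest takes values {J, K, V} — violation — fails.
(iv) Gate → FlightNo: Gate=Q: rows 2, 4 → FlightNo takes values {R17, R50} — violation; Gate=O: rows 6, 8 → FlightNo takes values {R37, R96} — violation — fails.
None of the 4 dependencies hold.

0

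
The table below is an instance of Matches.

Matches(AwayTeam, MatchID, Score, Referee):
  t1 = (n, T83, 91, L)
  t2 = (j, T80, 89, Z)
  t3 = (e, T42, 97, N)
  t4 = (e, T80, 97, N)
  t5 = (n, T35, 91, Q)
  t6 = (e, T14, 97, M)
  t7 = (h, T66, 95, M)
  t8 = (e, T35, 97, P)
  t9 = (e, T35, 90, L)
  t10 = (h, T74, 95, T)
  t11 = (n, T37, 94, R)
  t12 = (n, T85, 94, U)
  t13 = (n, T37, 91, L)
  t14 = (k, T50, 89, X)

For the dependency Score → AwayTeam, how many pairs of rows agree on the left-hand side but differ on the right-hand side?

1

Score=91: all 3 rows agree on AwayTeam — 0 pairs.
Score=89: violating pairs (2,14) — 1 pair.
Score=97: all 4 rows agree on AwayTeam — 0 pairs.
Score=95: all 2 rows agree on AwayTeam — 0 pairs.
Score=94: all 2 rows agree on AwayTeam — 0 pairs.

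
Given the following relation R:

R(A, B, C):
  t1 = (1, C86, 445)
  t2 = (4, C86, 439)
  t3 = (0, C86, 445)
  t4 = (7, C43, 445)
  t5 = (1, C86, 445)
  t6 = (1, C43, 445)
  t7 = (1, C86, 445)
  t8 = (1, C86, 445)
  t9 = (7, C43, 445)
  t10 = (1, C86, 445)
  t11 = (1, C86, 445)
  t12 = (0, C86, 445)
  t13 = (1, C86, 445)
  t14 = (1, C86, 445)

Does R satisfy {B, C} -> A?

No

(B=C86, C=445): rows 1, 3, 5, 7, 8, 10, 11, 12, 13, 14 → A takes values {1, 0} — violation
(B=C86, C=439): row 2 → A = 4 ✓
(B=C43, C=445): rows 4, 6, 9 → A takes values {7, 1} — violation
Two rows agree on {B, C} but differ on A, so {B, C} -> A does not hold.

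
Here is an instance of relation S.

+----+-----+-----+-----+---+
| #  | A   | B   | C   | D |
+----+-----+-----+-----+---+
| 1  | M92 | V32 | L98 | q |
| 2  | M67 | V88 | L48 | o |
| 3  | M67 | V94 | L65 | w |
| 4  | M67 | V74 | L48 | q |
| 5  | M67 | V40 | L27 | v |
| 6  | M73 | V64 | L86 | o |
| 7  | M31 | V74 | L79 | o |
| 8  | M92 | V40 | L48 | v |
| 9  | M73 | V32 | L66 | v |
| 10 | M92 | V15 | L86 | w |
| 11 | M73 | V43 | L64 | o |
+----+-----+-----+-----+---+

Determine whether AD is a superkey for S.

Rows 6 and 11 have the same AD value (A=M73, D=o) but are distinct tuples, so AD does not determine every attribute — not a superkey.

No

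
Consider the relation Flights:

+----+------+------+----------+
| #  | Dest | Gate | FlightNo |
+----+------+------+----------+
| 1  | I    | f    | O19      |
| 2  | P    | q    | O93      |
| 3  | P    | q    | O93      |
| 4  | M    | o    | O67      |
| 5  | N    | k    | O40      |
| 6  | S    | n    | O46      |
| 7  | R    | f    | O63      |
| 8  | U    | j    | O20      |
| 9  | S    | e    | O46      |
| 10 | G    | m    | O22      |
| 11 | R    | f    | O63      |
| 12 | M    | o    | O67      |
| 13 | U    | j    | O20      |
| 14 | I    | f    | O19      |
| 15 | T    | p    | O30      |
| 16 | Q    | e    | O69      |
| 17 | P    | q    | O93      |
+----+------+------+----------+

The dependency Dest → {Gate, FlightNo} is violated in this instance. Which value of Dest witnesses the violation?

S

Dest=I: rows 1, 14 → {Gate,FlightNo} = (f, O19), (f, O19) ✓
Dest=P: rows 2, 3, 17 → {Gate,FlightNo} = (q, O93), (q, O93), (q, O93) ✓
Dest=M: rows 4, 12 → {Gate,FlightNo} = (o, O67), (o, O67) ✓
Dest=N: row 5 → {Gate,FlightNo} = (k, O40) ✓
Dest=S: rows 6, 9 → {Gate,FlightNo} takes values {(n, O46), (e, O46)} — violation
Dest=R: rows 7, 11 → {Gate,FlightNo} = (f, O63), (f, O63) ✓
Dest=U: rows 8, 13 → {Gate,FlightNo} = (j, O20), (j, O20) ✓
Dest=G: row 10 → {Gate,FlightNo} = (m, O22) ✓
Dest=T: row 15 → {Gate,FlightNo} = (p, O30) ✓
Dest=Q: row 16 → {Gate,FlightNo} = (e, O69) ✓
The only Dest value with inconsistent RHS is Dest=S.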